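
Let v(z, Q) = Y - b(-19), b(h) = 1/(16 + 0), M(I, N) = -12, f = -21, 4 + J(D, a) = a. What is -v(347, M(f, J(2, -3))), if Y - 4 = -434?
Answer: 6881/16 ≈ 430.06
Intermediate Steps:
Y = -430 (Y = 4 - 434 = -430)
J(D, a) = -4 + a
b(h) = 1/16
v(z, Q) = -6881/16 (v(z, Q) = -430 - 1*1/16 = -430 - 1/16 = -6881/16)
-v(347, M(f, J(2, -3))) = -1*(-6881/16) = 6881/16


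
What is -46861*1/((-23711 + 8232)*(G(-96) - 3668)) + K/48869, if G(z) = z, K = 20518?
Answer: 1193149280999/2847252396764 ≈ 0.41905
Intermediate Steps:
-46861*1/((-23711 + 8232)*(G(-96) - 3668)) + K/48869 = -46861*1/((-23711 + 8232)*(-96 - 3668)) + 20518/48869 = -46861/((-3764*(-15479))) + 20518*(1/48869) = -46861/58262956 + 20518/48869 = 1193149280999/2847252396764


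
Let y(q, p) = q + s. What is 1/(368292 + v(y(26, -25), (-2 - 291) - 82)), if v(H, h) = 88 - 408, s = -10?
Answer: 1/367972 ≈ 2.7176e-6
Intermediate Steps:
y(q, p) = -10 + q (y(q, p) = q - 10 = -10 + q)
v(H, h) = -320
1/(368292 + v(y(26, -25), (-2 - 291) - 82)) = 1/(368292 - 320) = 1/367972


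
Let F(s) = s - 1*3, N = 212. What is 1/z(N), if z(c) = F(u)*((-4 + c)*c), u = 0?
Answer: -1/132288 ≈ -7.5593e-6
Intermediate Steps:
F(s) = -3 + s (F(s) = s - 3 = -3 + s)
z(c) = -3*c*(-4 + c) (z(c) = (-3 + 0)*((-4 + c)*c) = -3*c*(-4 + c))
1/z(N) = 1/(3*212*(4 - 1*212)) = 1/(3*212*(4 - 212)) = 1/(3*212*(-208)) = 1/(-132288) = -1/132288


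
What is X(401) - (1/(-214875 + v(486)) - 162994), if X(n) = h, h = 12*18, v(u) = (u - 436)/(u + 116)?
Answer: 10555990293801/64677350 ≈ 1.6321e+5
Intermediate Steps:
v(u) = (-436 + u)/(116 + u)
h = 216
X(n) = 216
X(401) - (1/(-214875 + v(486)) - 162994) = 216 - (1/(-214875 + (-436 + 486)/(116 + 486)) - 162994) = 216 - (1/(-214875 + 50/602) - 162994) = 216 - (1/(-214875 + (1/602)*50) - 162994) = 216 - (1/(-214875 + 25/301) - 162994) = 216 - (1/(-64677350/301) - 162994) = 216 - (-301/64677350 - 162994) = 216 - 1*(-10542019986201/64677350) = 216 + 10542019986201/64677350 = 10555990293801/64677350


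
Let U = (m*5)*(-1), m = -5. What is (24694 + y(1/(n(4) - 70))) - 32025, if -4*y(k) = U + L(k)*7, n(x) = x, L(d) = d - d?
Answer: -29349/4 ≈ -7337.3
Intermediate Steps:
U = 25 (U = -5*5*(-1) = -25*(-1) = 25)
L(d) = 0
y(k) = -25/4 (y(k) = -(25 + 0*7)/4 = -(25 + 0)/4 = -¼*25 = -25/4)
(24694 + y(1/(n(4) - 70))) - 32025 = (24694 - 25/4) - 32025 = 98751/4 - 32025 = -29349/4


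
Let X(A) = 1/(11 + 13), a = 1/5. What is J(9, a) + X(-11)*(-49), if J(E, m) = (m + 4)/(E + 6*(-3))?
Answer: -301/120 ≈ -2.5083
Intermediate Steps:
a = ⅕ ≈ 0.20000
X(A) = 1/24
J(E, m) = (4 + m)/(-18 + E) (J(E, m) = (4 + m)/(E - 18) = (4 + m)/(-18 + E))
J(9, a) + X(-11)*(-49) = (4 + ⅕)/(-18 + 9) + (1/24)*(-49) = (21/5)/(-9) - 49/24 = -⅑*21/5 - 49/24 = -7/15 - 49/24 = -301/120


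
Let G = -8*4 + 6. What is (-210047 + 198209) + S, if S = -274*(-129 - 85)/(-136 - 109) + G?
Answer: -2965316/245 ≈ -12103.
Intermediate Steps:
G = -26 (G = -32 + 6 = -26)
S = -65006/245 (S = -274*(-129 - 85)/(-136 - 109) - 26 = -(-58636)/(-245) - 26 = -(-58636)*(-1)/245 - 26 = -274*214/245 - 26 = -58636/245 - 26 = -65006/245 ≈ -265.33)
(-210047 + 198209) + S = (-210047 + 198209) - 65006/245 = -11838 - 65006/245 = -2965316/245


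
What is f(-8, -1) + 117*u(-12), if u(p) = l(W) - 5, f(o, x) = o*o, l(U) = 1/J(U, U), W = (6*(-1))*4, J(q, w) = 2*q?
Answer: -8375/16 ≈ -523.44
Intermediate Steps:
W = -24 (W = -6*4 = -24)
l(U) = 1/(2*U)
f(o, x) = o²
u(p) = -241/48 (u(p) = (½)/(-24) - 5 = (½)*(-1/24) - 5 = -1/48 - 5 = -241/48)
f(-8, -1) + 117*u(-12) = (-8)² + 117*(-241/48) = 64 - 9399/16 = -8375/16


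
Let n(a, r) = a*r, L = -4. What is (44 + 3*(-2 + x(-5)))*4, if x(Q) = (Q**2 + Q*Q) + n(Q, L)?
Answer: 992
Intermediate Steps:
x(Q) = -4*Q + 2*Q**2 (x(Q) = (Q**2 + Q*Q) + Q*(-4) = (Q**2 + Q**2) - 4*Q = 2*Q**2 - 4*Q = -4*Q + 2*Q**2)
(44 + 3*(-2 + x(-5)))*4 = (44 + 3*(-2 + 2*(-5)*(-2 - 5)))*4 = (44 + 3*(-2 + 2*(-5)*(-7)))*4 = (44 + 3*(-2 + 70))*4 = (44 + 3*68)*4 = (44 + 204)*4 = 248*4 = 992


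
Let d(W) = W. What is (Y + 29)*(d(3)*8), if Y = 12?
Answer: 984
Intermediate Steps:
(Y + 29)*(d(3)*8) = (12 + 29)*(3*8) = 41*24 = 984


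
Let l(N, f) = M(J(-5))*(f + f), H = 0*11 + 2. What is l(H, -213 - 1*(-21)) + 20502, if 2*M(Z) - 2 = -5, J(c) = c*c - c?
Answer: 21078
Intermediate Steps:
J(c) = c² - c
M(Z) = -3/2 (M(Z) = 1 + (½)*(-5) = 1 - 5/2 = -3/2)
H = 2 (H = 0 + 2 = 2)
l(N, f) = -3*f (l(N, f) = -3*(f + f)/2 = -3*f)
l(H, -213 - 1*(-21)) + 20502 = -3*(-213 - 1*(-21)) + 20502 = -3*(-213 + 21) + 20502 = -3*(-192) + 20502 = 576 + 20502 = 21078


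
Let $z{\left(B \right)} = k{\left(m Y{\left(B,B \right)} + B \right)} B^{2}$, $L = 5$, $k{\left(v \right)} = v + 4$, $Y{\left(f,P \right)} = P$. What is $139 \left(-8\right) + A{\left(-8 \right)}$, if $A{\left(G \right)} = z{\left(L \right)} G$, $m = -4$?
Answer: $1088$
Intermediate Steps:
$k{\left(v \right)} = 4 + v$
$z{\left(B \right)} = B^{2} \left(4 - 3 B\right)$ ($z{\left(B \right)} = \left(4 + \left(- 4 B + B\right)\right) B^{2} = \left(4 - 3 B\right) B^{2} = B^{2} \left(4 - 3 B\right)$)
$A{\left(G \right)} = - 275 G$ ($A{\left(G \right)} = 5^{2} \left(4 - 15\right) G = 25 \left(4 - 15\right) G = 25 \left(-11\right) G = - 275 G$)
$139 \left(-8\right) + A{\left(-8 \right)} = 139 \left(-8\right) - -2200 = -1112 + 2200 = 1088$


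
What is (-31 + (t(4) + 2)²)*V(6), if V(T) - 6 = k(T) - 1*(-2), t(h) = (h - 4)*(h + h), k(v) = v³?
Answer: -6048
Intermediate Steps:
t(h) = 2*h*(-4 + h) (t(h) = (-4 + h)*(2*h) = 2*h*(-4 + h))
V(T) = 8 + T³ (V(T) = 6 + (T³ - 1*(-2)) = 6 + (T³ + 2) = 6 + (2 + T³) = 8 + T³)
(-31 + (t(4) + 2)²)*V(6) = (-31 + (2*4*(-4 + 4) + 2)²)*(8 + 6³) = (-31 + (2*4*0 + 2)²)*(8 + 216) = (-31 + (0 + 2)²)*224 = (-31 + 2²)*224 = (-31 + 4)*224 = -27*224 = -6048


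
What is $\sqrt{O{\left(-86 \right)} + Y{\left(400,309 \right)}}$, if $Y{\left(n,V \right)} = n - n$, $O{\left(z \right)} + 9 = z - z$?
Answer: $3 i \approx 3.0 i$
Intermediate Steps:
$O{\left(z \right)} = -9$ ($O{\left(z \right)} = -9 + \left(z - z\right) = -9 + 0 = -9$)
$Y{\left(n,V \right)} = 0$
$\sqrt{O{\left(-86 \right)} + Y{\left(400,309 \right)}} = \sqrt{-9 + 0} = \sqrt{-9} = 3 i$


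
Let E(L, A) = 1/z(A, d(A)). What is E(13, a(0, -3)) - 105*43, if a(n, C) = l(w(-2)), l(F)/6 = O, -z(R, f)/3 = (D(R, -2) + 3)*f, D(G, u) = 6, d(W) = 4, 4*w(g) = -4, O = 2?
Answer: -487621/108 ≈ -4515.0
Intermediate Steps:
w(g) = -1 (w(g) = (1/4)*(-4) = -1)
z(R, f) = -27*f (z(R, f) = -3*(6 + 3)*f = -27*f)
l(F) = 12 (l(F) = 6*2 = 12)
a(n, C) = 12
E(L, A) = -1/108 (E(L, A) = 1/(-27*4) = 1/(-108) = -1/108)
E(13, a(0, -3)) - 105*43 = -1/108 - 105*43 = -1/108 - 4515 = -487621/108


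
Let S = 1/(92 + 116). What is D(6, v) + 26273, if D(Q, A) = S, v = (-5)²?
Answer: 5464785/208 ≈ 26273.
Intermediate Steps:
v = 25
S = 1/208 ≈ 0.0048077
D(Q, A) = 1/208
D(6, v) + 26273 = 1/208 + 26273 = 5464785/208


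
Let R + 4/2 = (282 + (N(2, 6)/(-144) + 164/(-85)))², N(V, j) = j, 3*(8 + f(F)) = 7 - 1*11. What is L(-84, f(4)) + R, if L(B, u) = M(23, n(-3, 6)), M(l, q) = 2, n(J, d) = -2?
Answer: 326336845081/4161600 ≈ 78416.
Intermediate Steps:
f(F) = -28/3 (f(F) = -8 + (7 - 1*11)/3 = -8 + (7 - 11)/3 = -8 + (⅓)*(-4) = -8 - 4/3 = -28/3)
L(B, u) = 2
R = 326328521881/4161600 (R = -2 + (282 + (6/(-144) + 164/(-85)))² = -2 + (282 + (6*(-1/144) + 164*(-1/85)))² = -2 + (282 + (-1/24 - 164/85))² = -2 + (282 - 4021/2040)² = -2 + (571259/2040)² = -2 + 326336845081/4161600 = 326328521881/4161600 ≈ 78414.)
L(-84, f(4)) + R = 2 + 326328521881/4161600 = 326336845081/4161600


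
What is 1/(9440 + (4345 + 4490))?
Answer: 1/18275 ≈ 5.4720e-5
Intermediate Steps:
1/(9440 + (4345 + 4490)) = 1/(9440 + 8835) = 1/18275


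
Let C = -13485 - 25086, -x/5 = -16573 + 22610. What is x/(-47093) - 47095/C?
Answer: 3382110470/1816424103 ≈ 1.8620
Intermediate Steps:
x = -30185 (x = -5*(-16573 + 22610) = -5*6037 = -30185)
C = -38571
x/(-47093) - 47095/C = -30185/(-47093) - 47095/(-38571) = -30185*(-1/47093) - 47095*(-1/38571) = 30185/47093 + 47095/38571 = 3382110470/1816424103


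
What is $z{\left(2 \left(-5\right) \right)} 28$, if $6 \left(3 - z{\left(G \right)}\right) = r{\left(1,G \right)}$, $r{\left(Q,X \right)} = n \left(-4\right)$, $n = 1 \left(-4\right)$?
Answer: $\frac{28}{3} \approx 9.3333$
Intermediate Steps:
$n = -4$
$r{\left(Q,X \right)} = 16$ ($r{\left(Q,X \right)} = \left(-4\right) \left(-4\right) = 16$)
$z{\left(G \right)} = \frac{1}{3}$ ($z{\left(G \right)} = 3 - \frac{8}{3} = \frac{1}{3}$)
$z{\left(2 \left(-5\right) \right)} 28 = \frac{1}{3} \cdot 28 = \frac{28}{3}$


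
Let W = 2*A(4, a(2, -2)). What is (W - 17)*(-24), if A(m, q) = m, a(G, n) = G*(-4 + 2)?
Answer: 216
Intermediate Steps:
a(G, n) = -2*G (a(G, n) = G*(-2) = -2*G)
W = 8 (W = 2*4 = 8)
(W - 17)*(-24) = (8 - 17)*(-24) = -9*(-24) = 216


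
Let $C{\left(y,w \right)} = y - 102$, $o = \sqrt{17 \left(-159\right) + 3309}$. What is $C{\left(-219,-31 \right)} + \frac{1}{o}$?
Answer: $-321 + \frac{\sqrt{606}}{606} \approx -320.96$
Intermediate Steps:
$o = \sqrt{606}$ ($o = \sqrt{-2703 + 3309} = \sqrt{606} \approx 24.617$)
$C{\left(y,w \right)} = -102 + y$ ($C{\left(y,w \right)} = y - 102 = -102 + y$)
$C{\left(-219,-31 \right)} + \frac{1}{o} = \left(-102 - 219\right) + \frac{1}{\sqrt{606}} = -321 + \frac{\sqrt{606}}{606}$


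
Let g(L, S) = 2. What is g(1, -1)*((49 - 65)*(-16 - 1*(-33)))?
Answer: -544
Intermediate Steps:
g(1, -1)*((49 - 65)*(-16 - 1*(-33))) = 2*((49 - 65)*(-16 - 1*(-33))) = 2*(-16*(-16 + 33)) = 2*(-16*17) = 2*(-272) = -544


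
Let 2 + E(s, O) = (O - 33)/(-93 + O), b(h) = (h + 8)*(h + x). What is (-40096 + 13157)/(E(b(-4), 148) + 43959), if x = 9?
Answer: -296329/483550 ≈ -0.61282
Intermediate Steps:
b(h) = (8 + h)*(9 + h) (b(h) = (h + 8)*(h + 9) = (8 + h)*(9 + h))
E(s, O) = -2 + (-33 + O)/(-93 + O) (E(s, O) = -2 + (O - 33)/(-93 + O) = -2 + (-33 + O)/(-93 + O))
(-40096 + 13157)/(E(b(-4), 148) + 43959) = (-40096 + 13157)/((153 - 1*148)/(-93 + 148) + 43959) = -26939/((153 - 148)/55 + 43959) = -26939/((1/55)*5 + 43959) = -26939/(1/11 + 43959) = -26939/483550/11 = -26939*11/483550 = -296329/483550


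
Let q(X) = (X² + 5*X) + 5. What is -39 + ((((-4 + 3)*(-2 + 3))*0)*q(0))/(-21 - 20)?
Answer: -39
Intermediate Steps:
q(X) = 5 + X² + 5*X
-39 + ((((-4 + 3)*(-2 + 3))*0)*q(0))/(-21 - 20) = -39 + ((((-4 + 3)*(-2 + 3))*0)*(5 + 0² + 5*0))/(-21 - 20) = -39 + ((-1*1*0)*(5 + 0 + 0))/(-41) = -39 - (-1*0)*5/41 = -39 - 0*5 = -39 - 1/41*0 = -39 + 0 = -39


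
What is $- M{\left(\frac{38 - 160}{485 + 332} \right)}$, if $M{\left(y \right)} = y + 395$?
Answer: $- \frac{322593}{817} \approx -394.85$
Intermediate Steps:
$M{\left(y \right)} = 395 + y$
$- M{\left(\frac{38 - 160}{485 + 332} \right)} = - (395 + \frac{38 - 160}{485 + 332}) = - (395 - \frac{122}{817}) = \left(-1\right) \frac{322593}{817} = - \frac{322593}{817}$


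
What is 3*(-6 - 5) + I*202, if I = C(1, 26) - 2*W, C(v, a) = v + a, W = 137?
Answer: -49927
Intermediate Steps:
C(v, a) = a + v
I = -247 (I = (26 + 1) - 2*137 = 27 - 274 = -247)
3*(-6 - 5) + I*202 = 3*(-6 - 5) - 247*202 = 3*(-11) - 49894 = -33 - 49894 = -49927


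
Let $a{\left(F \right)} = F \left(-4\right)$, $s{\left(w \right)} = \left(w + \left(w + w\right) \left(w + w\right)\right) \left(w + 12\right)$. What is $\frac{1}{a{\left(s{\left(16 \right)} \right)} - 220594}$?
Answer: $- \frac{1}{337074} \approx -2.9667 \cdot 10^{-6}$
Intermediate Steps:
$s{\left(w \right)} = \left(12 + w\right) \left(w + 4 w^{2}\right)$ ($s{\left(w \right)} = \left(w + 2 w 2 w\right) \left(12 + w\right) = \left(w + 4 w^{2}\right) \left(12 + w\right) = \left(12 + w\right) \left(w + 4 w^{2}\right)$)
$a{\left(F \right)} = - 4 F$
$\frac{1}{a{\left(s{\left(16 \right)} \right)} - 220594} = \frac{1}{- 4 \cdot 16 \left(12 + 4 \cdot 16^{2} + 49 \cdot 16\right) - 220594} = \frac{1}{- 4 \cdot 16 \left(12 + 4 \cdot 256 + 784\right) - 220594} = \frac{1}{- 4 \cdot 16 \left(12 + 1024 + 784\right) - 220594} = \frac{1}{- 4 \cdot 16 \cdot 1820 - 220594} = \frac{1}{\left(-4\right) 29120 - 220594} = \frac{1}{-116480 - 220594} = \frac{1}{-337074} = - \frac{1}{337074}$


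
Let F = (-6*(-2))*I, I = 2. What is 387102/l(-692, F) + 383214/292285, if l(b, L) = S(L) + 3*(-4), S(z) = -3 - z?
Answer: -37709720908/3799705 ≈ -9924.4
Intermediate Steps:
F = 24 (F = -6*(-2)*2 = 12*2 = 24)
l(b, L) = -15 - L (l(b, L) = (-3 - L) + 3*(-4) = (-3 - L) - 12 = -15 - L)
387102/l(-692, F) + 383214/292285 = 387102/(-15 - 1*24) + 383214/292285 = 387102/(-15 - 24) + 383214*(1/292285) = 387102/(-39) + 383214/292285 = 387102*(-1/39) + 383214/292285 = -129034/13 + 383214/292285 = -37709720908/3799705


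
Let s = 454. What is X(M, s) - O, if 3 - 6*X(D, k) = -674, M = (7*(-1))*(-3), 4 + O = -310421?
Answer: 1863227/6 ≈ 3.1054e+5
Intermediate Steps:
O = -310425 (O = -4 - 310421 = -310425)
M = 21 (M = -7*(-3) = 21)
X(D, k) = 677/6 (X(D, k) = 1/2 - 1/6*(-674) = 1/2 + 337/3 = 677/6)
X(M, s) - O = 677/6 - 1*(-310425) = 677/6 + 310425 = 1863227/6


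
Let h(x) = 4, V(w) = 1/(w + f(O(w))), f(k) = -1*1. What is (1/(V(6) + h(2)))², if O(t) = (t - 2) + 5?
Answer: 25/441 ≈ 0.056689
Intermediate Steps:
O(t) = 3 + t (O(t) = (-2 + t) + 5 = 3 + t)
f(k) = -1
V(w) = 1/(-1 + w) (V(w) = 1/(w - 1) = 1/(-1 + w))
(1/(V(6) + h(2)))² = (1/(1/(-1 + 6) + 4))² = (1/(1/5 + 4))² = (1/(⅕ + 4))² = (1/(21/5))² = (5/21)² = 25/441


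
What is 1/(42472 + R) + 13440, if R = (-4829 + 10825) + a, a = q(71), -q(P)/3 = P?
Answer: 648547201/48255 ≈ 13440.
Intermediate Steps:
q(P) = -3*P
a = -213 (a = -3*71 = -213)
R = 5783 (R = (-4829 + 10825) - 213 = 5996 - 213 = 5783)
1/(42472 + R) + 13440 = 1/(42472 + 5783) + 13440 = 1/48255 + 13440 = 648547201/48255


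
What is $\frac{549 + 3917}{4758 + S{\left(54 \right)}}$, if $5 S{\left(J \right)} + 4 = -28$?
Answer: $\frac{1595}{1697} \approx 0.93989$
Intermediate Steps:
$S{\left(J \right)} = - \frac{32}{5}$ ($S{\left(J \right)} = - \frac{4}{5} + \frac{1}{5} \left(-28\right) = - \frac{4}{5} - \frac{28}{5} = - \frac{32}{5}$)
$\frac{549 + 3917}{4758 + S{\left(54 \right)}} = \frac{549 + 3917}{4758 - \frac{32}{5}} = \frac{4466}{\frac{23758}{5}} = 4466 \cdot \frac{5}{23758} = \frac{1595}{1697}$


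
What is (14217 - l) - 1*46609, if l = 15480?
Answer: -47872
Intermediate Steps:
(14217 - l) - 1*46609 = (14217 - 1*15480) - 1*46609 = (14217 - 15480) - 46609 = -1263 - 46609 = -47872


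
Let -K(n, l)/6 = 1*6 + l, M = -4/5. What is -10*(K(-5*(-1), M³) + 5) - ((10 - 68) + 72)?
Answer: 6632/25 ≈ 265.28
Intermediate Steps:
M = -⅘ (M = -4*⅕ = -⅘ ≈ -0.80000)
K(n, l) = -36 - 6*l (K(n, l) = -6*(1*6 + l) = -6*(6 + l) = -36 - 6*l)
-10*(K(-5*(-1), M³) + 5) - ((10 - 68) + 72) = -10*((-36 - 6*(-⅘)³) + 5) - ((10 - 68) + 72) = -10*((-36 - 6*(-64/125)) + 5) - (-58 + 72) = -10*((-36 + 384/125) + 5) - 1*14 = -10*(-4116/125 + 5) - 14 = -10*(-3491/125) - 14 = 6982/25 - 14 = 6632/25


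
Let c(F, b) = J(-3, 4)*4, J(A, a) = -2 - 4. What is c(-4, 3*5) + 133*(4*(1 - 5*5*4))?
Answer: -52692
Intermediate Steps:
J(A, a) = -6
c(F, b) = -24 (c(F, b) = -6*4 = -24)
c(-4, 3*5) + 133*(4*(1 - 5*5*4)) = -24 + 133*(4*(1 - 5*5*4)) = -24 + 133*(4*(1 - 25*4)) = -24 + 133*(4*(1 - 100)) = -24 + 133*(4*(-99)) = -24 + 133*(-396) = -24 - 52668 = -52692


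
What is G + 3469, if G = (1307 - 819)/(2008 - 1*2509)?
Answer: 1737481/501 ≈ 3468.0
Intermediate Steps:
G = -488/501 (G = 488/(2008 - 2509) = 488/(-501) = 488*(-1/501) = -488/501 ≈ -0.97405)
G + 3469 = -488/501 + 3469 = 1737481/501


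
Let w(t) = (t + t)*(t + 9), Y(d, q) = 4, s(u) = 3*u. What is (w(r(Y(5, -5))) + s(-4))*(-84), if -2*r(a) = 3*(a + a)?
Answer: -5040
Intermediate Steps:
r(a) = -3*a (r(a) = -3*(a + a)/2 = -3*2*a/2 = -3*a)
w(t) = 2*t*(9 + t) (w(t) = (2*t)*(9 + t) = 2*t*(9 + t))
(w(r(Y(5, -5))) + s(-4))*(-84) = (2*(-3*4)*(9 - 3*4) + 3*(-4))*(-84) = (2*(-12)*(9 - 12) - 12)*(-84) = (2*(-12)*(-3) - 12)*(-84) = (72 - 12)*(-84) = 60*(-84) = -5040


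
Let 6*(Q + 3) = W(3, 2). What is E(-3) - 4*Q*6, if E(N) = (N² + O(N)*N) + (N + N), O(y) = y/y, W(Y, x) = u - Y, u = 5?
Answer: 64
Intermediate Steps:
W(Y, x) = 5 - Y
O(y) = 1
Q = -8/3 (Q = -3 + (5 - 1*3)/6 = -3 + (5 - 3)/6 = -3 + (⅙)*2 = -3 + ⅓ = -8/3 ≈ -2.6667)
E(N) = N² + 3*N (E(N) = (N² + 1*N) + (N + N) = (N² + N) + 2*N = (N + N²) + 2*N = N² + 3*N)
E(-3) - 4*Q*6 = -3*(3 - 3) - (-32)*6/3 = -3*0 - 4*(-16) = 0 + 64 = 64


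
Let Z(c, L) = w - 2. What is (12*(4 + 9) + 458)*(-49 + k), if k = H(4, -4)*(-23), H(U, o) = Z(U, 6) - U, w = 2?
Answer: 26402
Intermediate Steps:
Z(c, L) = 0 (Z(c, L) = 2 - 2 = 0)
H(U, o) = -U (H(U, o) = 0 - U = -U)
k = 92 (k = -1*4*(-23) = -4*(-23) = 92)
(12*(4 + 9) + 458)*(-49 + k) = (12*(4 + 9) + 458)*(-49 + 92) = (12*13 + 458)*43 = (156 + 458)*43 = 614*43 = 26402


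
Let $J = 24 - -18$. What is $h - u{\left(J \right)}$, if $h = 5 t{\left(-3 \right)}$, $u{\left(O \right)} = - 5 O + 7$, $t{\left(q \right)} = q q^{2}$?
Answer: $68$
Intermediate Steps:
$t{\left(q \right)} = q^{3}$
$J = 42$ ($J = 24 + 18 = 42$)
$u{\left(O \right)} = 7 - 5 O$
$h = -135$ ($h = 5 \left(-3\right)^{3} = 5 \left(-27\right) = -135$)
$h - u{\left(J \right)} = -135 - \left(7 - 210\right) = -135 - -203 = -135 + 203 = 68$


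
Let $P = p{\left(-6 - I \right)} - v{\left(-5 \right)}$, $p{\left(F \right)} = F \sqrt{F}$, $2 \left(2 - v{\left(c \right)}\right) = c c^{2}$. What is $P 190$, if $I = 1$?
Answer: $-12255 - 1330 i \sqrt{7} \approx -12255.0 - 3518.8 i$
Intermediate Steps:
$v{\left(c \right)} = 2 - \frac{c^{3}}{2}$ ($v{\left(c \right)} = 2 - \frac{c c^{2}}{2} = 2 - \frac{c^{3}}{2}$)
$p{\left(F \right)} = F^{\frac{3}{2}}$
$P = - \frac{129}{2} - 7 i \sqrt{7}$ ($P = \left(-6 - 1\right)^{\frac{3}{2}} - \left(2 - \frac{\left(-5\right)^{3}}{2}\right) = \left(-6 - 1\right)^{\frac{3}{2}} - \left(2 - - \frac{125}{2}\right) = \left(-7\right)^{\frac{3}{2}} - \left(2 + \frac{125}{2}\right) = - 7 i \sqrt{7} - \frac{129}{2} = - \frac{129}{2} - 7 i \sqrt{7} \approx -64.5 - 18.52 i$)
$P 190 = \left(- \frac{129}{2} - 7 i \sqrt{7}\right) 190 = -12255 - 1330 i \sqrt{7}$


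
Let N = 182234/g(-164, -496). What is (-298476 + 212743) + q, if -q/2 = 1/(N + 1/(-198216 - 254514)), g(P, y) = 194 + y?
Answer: -3536606101838753/41251399561 ≈ -85733.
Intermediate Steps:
N = -91117/151 (N = 182234/(194 - 496) = 182234/(-302) = 182234*(-1/302) = -91117/151 ≈ -603.42)
q = 136724460/41251399561 (q = -2/(-91117/151 + 1/(-198216 - 254514)) = -2/(-91117/151 + 1/(-452730)) = -2/(-91117/151 - 1/452730) = -2/(-41251399561/68362230) = -2*(-68362230/41251399561) = 136724460/41251399561 ≈ 0.0033144)
(-298476 + 212743) + q = (-298476 + 212743) + 136724460/41251399561 = -85733 + 136724460/41251399561 = -3536606101838753/41251399561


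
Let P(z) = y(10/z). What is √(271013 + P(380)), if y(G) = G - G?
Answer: √271013 ≈ 520.59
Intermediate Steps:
y(G) = 0
P(z) = 0
√(271013 + P(380)) = √(271013 + 0) = √271013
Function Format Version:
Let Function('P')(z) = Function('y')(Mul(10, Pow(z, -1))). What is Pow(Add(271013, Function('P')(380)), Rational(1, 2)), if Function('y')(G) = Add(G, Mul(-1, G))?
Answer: Pow(271013, Rational(1, 2)) ≈ 520.59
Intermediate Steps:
Function('y')(G) = 0
Function('P')(z) = 0
Pow(Add(271013, Function('P')(380)), Rational(1, 2)) = Pow(Add(271013, 0), Rational(1, 2)) = Pow(271013, Rational(1, 2))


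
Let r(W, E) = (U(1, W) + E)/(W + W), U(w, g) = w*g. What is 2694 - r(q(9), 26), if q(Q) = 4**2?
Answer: 43083/16 ≈ 2692.7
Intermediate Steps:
U(w, g) = g*w
q(Q) = 16
r(W, E) = (E + W)/(2*W) (r(W, E) = (W*1 + E)/(W + W) = (W + E)/((2*W)) = (E + W)*(1/(2*W)) = (E + W)/(2*W))
2694 - r(q(9), 26) = 2694 - (26 + 16)/(2*16) = 2694 - 42/(2*16) = 2694 - 1*21/16 = 2694 - 21/16 = 43083/16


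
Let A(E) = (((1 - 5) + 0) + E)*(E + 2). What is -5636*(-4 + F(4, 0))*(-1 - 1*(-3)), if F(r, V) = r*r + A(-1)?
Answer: -78904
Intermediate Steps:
A(E) = (-4 + E)*(2 + E) (A(E) = ((-4 + 0) + E)*(2 + E) = (-4 + E)*(2 + E))
F(r, V) = -5 + r² (F(r, V) = r*r + (-8 + (-1)² - 2*(-1)) = r² + (-8 + 1 + 2) = r² - 5 = -5 + r²)
-5636*(-4 + F(4, 0))*(-1 - 1*(-3)) = -5636*(-4 + (-5 + 4²))*(-1 - 1*(-3)) = -5636*(-4 + (-5 + 16))*(-1 + 3) = -5636*(-4 + 11)*2 = -39452*2 = -5636*14 = -78904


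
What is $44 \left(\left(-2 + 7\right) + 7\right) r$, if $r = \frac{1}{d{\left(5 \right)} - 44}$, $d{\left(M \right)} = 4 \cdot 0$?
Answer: $-12$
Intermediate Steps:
$d{\left(M \right)} = 0$
$r = - \frac{1}{44}$ ($r = \frac{1}{0 - 44} = \frac{1}{-44} = - \frac{1}{44} \approx -0.022727$)
$44 \left(\left(-2 + 7\right) + 7\right) r = 44 \left(\left(-2 + 7\right) + 7\right) \left(- \frac{1}{44}\right) = 44 \left(5 + 7\right) \left(- \frac{1}{44}\right) = 44 \cdot 12 \left(- \frac{1}{44}\right) = 528 \left(- \frac{1}{44}\right) = -12$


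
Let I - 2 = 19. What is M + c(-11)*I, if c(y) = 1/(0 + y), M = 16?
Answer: 155/11 ≈ 14.091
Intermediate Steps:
I = 21 (I = 2 + 19 = 21)
c(y) = 1/y
M + c(-11)*I = 16 + 21/(-11) = 16 - 1/11*21 = 16 - 21/11 = 155/11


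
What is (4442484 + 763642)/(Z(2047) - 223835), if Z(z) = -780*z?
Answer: -5206126/1820495 ≈ -2.8597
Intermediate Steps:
(4442484 + 763642)/(Z(2047) - 223835) = (4442484 + 763642)/(-780*2047 - 223835) = 5206126/(-1596660 - 223835) = 5206126/(-1820495) = 5206126*(-1/1820495) = -5206126/1820495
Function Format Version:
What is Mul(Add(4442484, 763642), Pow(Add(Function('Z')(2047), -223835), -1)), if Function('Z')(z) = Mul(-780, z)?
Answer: Rational(-5206126, 1820495) ≈ -2.8597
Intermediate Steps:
Mul(Add(4442484, 763642), Pow(Add(Function('Z')(2047), -223835), -1)) = Mul(Add(4442484, 763642), Pow(Add(Mul(-780, 2047), -223835), -1)) = Mul(5206126, Pow(Add(-1596660, -223835), -1)) = Mul(5206126, Pow(-1820495, -1)) = Mul(5206126, Rational(-1, 1820495)) = Rational(-5206126, 1820495)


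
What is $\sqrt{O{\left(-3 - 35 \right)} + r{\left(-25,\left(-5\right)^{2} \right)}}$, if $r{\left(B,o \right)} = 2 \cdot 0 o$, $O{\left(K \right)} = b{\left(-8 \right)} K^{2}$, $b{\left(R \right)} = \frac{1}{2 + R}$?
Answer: $\frac{19 i \sqrt{6}}{3} \approx 15.513 i$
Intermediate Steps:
$O{\left(K \right)} = - \frac{K^{2}}{6}$ ($O{\left(K \right)} = \frac{K^{2}}{2 - 8} = \frac{K^{2}}{-6} = - \frac{K^{2}}{6}$)
$r{\left(B,o \right)} = 0$ ($r{\left(B,o \right)} = 0 o = 0$)
$\sqrt{O{\left(-3 - 35 \right)} + r{\left(-25,\left(-5\right)^{2} \right)}} = \sqrt{- \frac{\left(-3 - 35\right)^{2}}{6} + 0} = \sqrt{- \frac{\left(-38\right)^{2}}{6} + 0} = \sqrt{\left(- \frac{1}{6}\right) 1444 + 0} = \sqrt{- \frac{722}{3} + 0} = \sqrt{- \frac{722}{3}} = \frac{19 i \sqrt{6}}{3}$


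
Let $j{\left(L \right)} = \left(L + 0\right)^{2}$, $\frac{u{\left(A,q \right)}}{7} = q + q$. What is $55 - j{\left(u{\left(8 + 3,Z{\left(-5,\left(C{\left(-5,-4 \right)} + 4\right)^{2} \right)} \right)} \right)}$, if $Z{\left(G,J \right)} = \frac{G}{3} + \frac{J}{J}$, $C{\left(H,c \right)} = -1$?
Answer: $- \frac{289}{9} \approx -32.111$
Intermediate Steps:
$Z{\left(G,J \right)} = 1 + \frac{G}{3}$ ($Z{\left(G,J \right)} = G \frac{1}{3} + 1 = \frac{G}{3} + 1 = 1 + \frac{G}{3}$)
$u{\left(A,q \right)} = 14 q$ ($u{\left(A,q \right)} = 7 \left(q + q\right) = 7 \cdot 2 q = 14 q$)
$j{\left(L \right)} = L^{2}$
$55 - j{\left(u{\left(8 + 3,Z{\left(-5,\left(C{\left(-5,-4 \right)} + 4\right)^{2} \right)} \right)} \right)} = 55 - \left(14 \left(1 + \frac{1}{3} \left(-5\right)\right)\right)^{2} = 55 - \left(14 \left(1 - \frac{5}{3}\right)\right)^{2} = 55 - \left(14 \left(- \frac{2}{3}\right)\right)^{2} = 55 - \left(- \frac{28}{3}\right)^{2} = 55 - \frac{784}{9} = - \frac{289}{9}$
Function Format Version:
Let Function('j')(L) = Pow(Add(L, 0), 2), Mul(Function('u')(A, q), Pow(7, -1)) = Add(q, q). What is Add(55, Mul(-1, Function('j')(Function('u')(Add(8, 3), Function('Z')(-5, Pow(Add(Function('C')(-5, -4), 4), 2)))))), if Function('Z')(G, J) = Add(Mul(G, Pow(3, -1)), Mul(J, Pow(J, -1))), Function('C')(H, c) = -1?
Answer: Rational(-289, 9) ≈ -32.111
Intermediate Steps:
Function('Z')(G, J) = Add(1, Mul(Rational(1, 3), G)) (Function('Z')(G, J) = Add(Mul(G, Rational(1, 3)), 1) = Add(Mul(Rational(1, 3), G), 1) = Add(1, Mul(Rational(1, 3), G)))
Function('u')(A, q) = Mul(14, q) (Function('u')(A, q) = Mul(7, Add(q, q)) = Mul(7, Mul(2, q)) = Mul(14, q))
Function('j')(L) = Pow(L, 2)
Add(55, Mul(-1, Function('j')(Function('u')(Add(8, 3), Function('Z')(-5, Pow(Add(Function('C')(-5, -4), 4), 2)))))) = Add(55, Mul(-1, Pow(Mul(14, Add(1, Mul(Rational(1, 3), -5))), 2))) = Add(55, Mul(-1, Pow(Mul(14, Add(1, Rational(-5, 3))), 2))) = Add(55, Mul(-1, Pow(Mul(14, Rational(-2, 3)), 2))) = Add(55, Mul(-1, Pow(Rational(-28, 3), 2))) = Add(55, Mul(-1, Rational(784, 9))) = Add(55, Rational(-784, 9)) = Rational(-289, 9)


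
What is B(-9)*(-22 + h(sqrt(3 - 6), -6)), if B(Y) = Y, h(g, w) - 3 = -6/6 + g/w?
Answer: 180 + 3*I*sqrt(3)/2 ≈ 180.0 + 2.5981*I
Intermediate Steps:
h(g, w) = 2 + g/w (h(g, w) = 3 + (-6/6 + g/w) = 3 + (-6*1/6 + g/w) = 3 + (-1 + g/w) = 2 + g/w)
B(-9)*(-22 + h(sqrt(3 - 6), -6)) = -9*(-22 + (2 + sqrt(3 - 6)/(-6))) = -9*(-22 + (2 + sqrt(-3)*(-1/6))) = -9*(-22 + (2 + (I*sqrt(3))*(-1/6))) = -9*(-22 + (2 - I*sqrt(3)/6)) = -9*(-20 - I*sqrt(3)/6) = 180 + 3*I*sqrt(3)/2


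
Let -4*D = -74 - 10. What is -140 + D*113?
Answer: 2233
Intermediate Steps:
D = 21 (D = -(-74 - 10)/4 = -1/4*(-84) = 21)
-140 + D*113 = -140 + 21*113 = -140 + 2373 = 2233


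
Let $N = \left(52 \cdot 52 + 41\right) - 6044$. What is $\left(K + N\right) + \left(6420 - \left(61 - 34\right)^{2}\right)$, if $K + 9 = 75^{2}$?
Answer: $8008$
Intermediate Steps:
$K = 5616$ ($K = -9 + 75^{2} = -9 + 5625 = 5616$)
$N = -3299$ ($N = \left(2704 + 41\right) - 6044 = 2745 - 6044 = -3299$)
$\left(K + N\right) + \left(6420 - \left(61 - 34\right)^{2}\right) = \left(5616 - 3299\right) + \left(6420 - \left(61 - 34\right)^{2}\right) = 2317 + \left(6420 - 27^{2}\right) = 2317 + \left(6420 - 729\right) = 2317 + 5691 = 8008$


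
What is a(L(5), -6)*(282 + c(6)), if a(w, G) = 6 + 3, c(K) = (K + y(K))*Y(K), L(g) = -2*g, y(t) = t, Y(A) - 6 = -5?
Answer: 2646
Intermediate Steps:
Y(A) = 1 (Y(A) = 6 - 5 = 1)
c(K) = 2*K (c(K) = (K + K)*1 = (2*K)*1 = 2*K)
a(w, G) = 9
a(L(5), -6)*(282 + c(6)) = 9*(282 + 2*6) = 9*(282 + 12) = 9*294 = 2646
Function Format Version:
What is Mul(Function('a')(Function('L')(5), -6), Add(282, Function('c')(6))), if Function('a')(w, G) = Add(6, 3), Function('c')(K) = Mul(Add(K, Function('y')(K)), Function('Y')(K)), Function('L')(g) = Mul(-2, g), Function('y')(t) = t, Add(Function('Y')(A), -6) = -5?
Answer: 2646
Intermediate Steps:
Function('Y')(A) = 1 (Function('Y')(A) = Add(6, -5) = 1)
Function('c')(K) = Mul(2, K) (Function('c')(K) = Mul(Add(K, K), 1) = Mul(Mul(2, K), 1) = Mul(2, K))
Function('a')(w, G) = 9
Mul(Function('a')(Function('L')(5), -6), Add(282, Function('c')(6))) = Mul(9, Add(282, Mul(2, 6))) = Mul(9, Add(282, 12)) = Mul(9, 294) = 2646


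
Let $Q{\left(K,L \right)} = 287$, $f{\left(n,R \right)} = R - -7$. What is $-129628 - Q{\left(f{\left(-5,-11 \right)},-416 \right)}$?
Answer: $-129915$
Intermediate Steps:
$f{\left(n,R \right)} = 7 + R$ ($f{\left(n,R \right)} = R + 7 = 7 + R$)
$-129628 - Q{\left(f{\left(-5,-11 \right)},-416 \right)} = -129628 - 287 = -129915$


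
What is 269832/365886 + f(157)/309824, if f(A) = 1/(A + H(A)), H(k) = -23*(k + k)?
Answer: 32813168585113/44493903645120 ≈ 0.73748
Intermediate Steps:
H(k) = -46*k
f(A) = -1/(45*A) (f(A) = 1/(A - 46*A) = 1/(-45*A) = -1/(45*A))
269832/365886 + f(157)/309824 = 269832/365886 - 1/45/157/309824 = 269832*(1/365886) - 1/45*1/157*(1/309824) = 44972/60981 - 1/7065*1/309824 = 44972/60981 - 1/2188906560 = 32813168585113/44493903645120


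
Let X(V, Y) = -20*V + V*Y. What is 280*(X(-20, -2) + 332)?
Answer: 216160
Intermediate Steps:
280*(X(-20, -2) + 332) = 280*(-20*(-20 - 2) + 332) = 280*(-20*(-22) + 332) = 280*(440 + 332) = 280*772 = 216160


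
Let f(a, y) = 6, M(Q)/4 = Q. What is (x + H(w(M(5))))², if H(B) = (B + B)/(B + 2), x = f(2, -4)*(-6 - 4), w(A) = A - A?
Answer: 3600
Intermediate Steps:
M(Q) = 4*Q
w(A) = 0
x = -60 (x = 6*(-6 - 4) = 6*(-10) = -60)
H(B) = 2*B/(2 + B) (H(B) = (2*B)/(2 + B) = 2*B/(2 + B))
(x + H(w(M(5))))² = (-60 + 2*0/(2 + 0))² = (-60 + 2*0/2)² = (-60 + 2*0*(½))² = (-60 + 0)² = (-60)² = 3600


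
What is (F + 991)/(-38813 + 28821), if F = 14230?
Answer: -15221/9992 ≈ -1.5233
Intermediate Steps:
(F + 991)/(-38813 + 28821) = (14230 + 991)/(-38813 + 28821) = 15221/(-9992) = 15221*(-1/9992) = -15221/9992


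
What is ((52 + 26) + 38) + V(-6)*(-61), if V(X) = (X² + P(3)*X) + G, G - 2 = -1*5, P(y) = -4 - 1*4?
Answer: -4825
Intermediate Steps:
P(y) = -8 (P(y) = -4 - 4 = -8)
G = -3 (G = 2 - 1*5 = 2 - 5 = -3)
V(X) = -3 + X² - 8*X (V(X) = (X² - 8*X) - 3 = -3 + X² - 8*X)
((52 + 26) + 38) + V(-6)*(-61) = ((52 + 26) + 38) + (-3 + (-6)² - 8*(-6))*(-61) = (78 + 38) + (-3 + 36 + 48)*(-61) = 116 + 81*(-61) = 116 - 4941 = -4825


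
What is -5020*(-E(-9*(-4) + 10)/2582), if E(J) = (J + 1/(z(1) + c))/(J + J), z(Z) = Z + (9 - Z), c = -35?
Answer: 1499725/1544036 ≈ 0.97130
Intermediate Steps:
z(Z) = 9
E(J) = (-1/26 + J)/(2*J) (E(J) = (J + 1/(9 - 35))/(J + J) = (J + 1/(-26))/((2*J)) = (J - 1/26)*(1/(2*J)) = (-1/26 + J)*(1/(2*J)) = (-1/26 + J)/(2*J))
-5020*(-E(-9*(-4) + 10)/2582) = -5020*(-(-1 + 26*(-9*(-4) + 10))/(134264*(-9*(-4) + 10))) = -5020*(-(-1 + 26*(36 + 10))/(134264*(36 + 10))) = -5020/((-2582*2392/(-1 + 26*46))) = -5020/((-2582*2392/(-1 + 1196))) = -5020/((-2582/((1/52)*(1/46)*1195))) = -5020/((-2582/1195/2392)) = -5020/((-2582*2392/1195)) = -5020/(-6176144/1195) = -5020*(-1195/6176144) = 1499725/1544036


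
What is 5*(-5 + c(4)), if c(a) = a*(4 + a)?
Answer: 135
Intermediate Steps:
5*(-5 + c(4)) = 5*(-5 + 4*(4 + 4)) = 5*(-5 + 4*8) = 5*(-5 + 32) = 5*27 = 135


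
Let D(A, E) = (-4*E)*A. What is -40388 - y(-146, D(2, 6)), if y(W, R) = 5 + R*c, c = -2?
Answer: -40489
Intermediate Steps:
D(A, E) = -4*A*E
y(W, R) = 5 - 2*R (y(W, R) = 5 + R*(-2) = 5 - 2*R)
-40388 - y(-146, D(2, 6)) = -40388 - (5 - (-8)*2*6) = -40388 - (5 - 2*(-48)) = -40388 - (5 + 96) = -40388 - 1*101 = -40388 - 101 = -40489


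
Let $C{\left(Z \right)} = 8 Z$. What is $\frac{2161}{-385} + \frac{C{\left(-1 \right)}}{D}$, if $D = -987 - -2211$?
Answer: $- \frac{331018}{58905} \approx -5.6195$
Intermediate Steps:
$D = 1224$ ($D = -987 + 2211 = 1224$)
$\frac{2161}{-385} + \frac{C{\left(-1 \right)}}{D} = \frac{2161}{-385} + \frac{8 \left(-1\right)}{1224} = 2161 \left(- \frac{1}{385}\right) - \frac{1}{153} = - \frac{2161}{385} - \frac{1}{153} = - \frac{331018}{58905}$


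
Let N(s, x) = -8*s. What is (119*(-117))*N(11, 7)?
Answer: 1225224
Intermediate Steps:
(119*(-117))*N(11, 7) = (119*(-117))*(-8*11) = -13923*(-88) = 1225224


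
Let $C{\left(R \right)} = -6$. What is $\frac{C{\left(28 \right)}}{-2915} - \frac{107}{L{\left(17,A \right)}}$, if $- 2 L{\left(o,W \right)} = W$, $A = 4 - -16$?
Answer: $\frac{62393}{5830} \approx 10.702$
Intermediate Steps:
$A = 20$ ($A = 4 + 16 = 20$)
$L{\left(o,W \right)} = - \frac{W}{2}$
$\frac{C{\left(28 \right)}}{-2915} - \frac{107}{L{\left(17,A \right)}} = - \frac{6}{-2915} - \frac{107}{\left(- \frac{1}{2}\right) 20} = \left(-6\right) \left(- \frac{1}{2915}\right) - \frac{107}{-10} = \frac{6}{2915} - - \frac{107}{10} = \frac{6}{2915} + \frac{107}{10} = \frac{62393}{5830}$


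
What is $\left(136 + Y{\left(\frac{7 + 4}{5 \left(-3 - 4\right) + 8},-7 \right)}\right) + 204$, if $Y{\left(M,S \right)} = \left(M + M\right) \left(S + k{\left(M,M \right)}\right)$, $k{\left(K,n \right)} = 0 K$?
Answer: $\frac{9334}{27} \approx 345.7$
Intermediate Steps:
$k{\left(K,n \right)} = 0$
$Y{\left(M,S \right)} = 2 M S$ ($Y{\left(M,S \right)} = \left(M + M\right) \left(S + 0\right) = 2 M S$)
$\left(136 + Y{\left(\frac{7 + 4}{5 \left(-3 - 4\right) + 8},-7 \right)}\right) + 204 = \left(136 + 2 \frac{7 + 4}{5 \left(-3 - 4\right) + 8} \left(-7\right)\right) + 204 = \left(136 + 2 \frac{11}{5 \left(-7\right) + 8} \left(-7\right)\right) + 204 = \left(136 + 2 \frac{11}{-35 + 8} \left(-7\right)\right) + 204 = \left(136 + 2 \frac{11}{-27} \left(-7\right)\right) + 204 = \left(136 + 2 \cdot 11 \left(- \frac{1}{27}\right) \left(-7\right)\right) + 204 = \left(136 + 2 \left(- \frac{11}{27}\right) \left(-7\right)\right) + 204 = \left(136 + \frac{154}{27}\right) + 204 = \frac{3826}{27} + 204 = \frac{9334}{27}$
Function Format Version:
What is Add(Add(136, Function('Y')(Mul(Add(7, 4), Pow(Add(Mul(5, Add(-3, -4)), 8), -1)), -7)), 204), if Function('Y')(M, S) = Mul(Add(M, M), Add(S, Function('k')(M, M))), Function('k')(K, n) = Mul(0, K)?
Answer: Rational(9334, 27) ≈ 345.70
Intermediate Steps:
Function('k')(K, n) = 0
Function('Y')(M, S) = Mul(2, M, S) (Function('Y')(M, S) = Mul(Add(M, M), Add(S, 0)) = Mul(Mul(2, M), S) = Mul(2, M, S))
Add(Add(136, Function('Y')(Mul(Add(7, 4), Pow(Add(Mul(5, Add(-3, -4)), 8), -1)), -7)), 204) = Add(Add(136, Mul(2, Mul(Add(7, 4), Pow(Add(Mul(5, Add(-3, -4)), 8), -1)), -7)), 204) = Add(Add(136, Mul(2, Mul(11, Pow(Add(Mul(5, -7), 8), -1)), -7)), 204) = Add(Add(136, Mul(2, Mul(11, Pow(Add(-35, 8), -1)), -7)), 204) = Add(Add(136, Mul(2, Mul(11, Pow(-27, -1)), -7)), 204) = Add(Add(136, Mul(2, Mul(11, Rational(-1, 27)), -7)), 204) = Add(Add(136, Mul(2, Rational(-11, 27), -7)), 204) = Add(Add(136, Rational(154, 27)), 204) = Add(Rational(3826, 27), 204) = Rational(9334, 27)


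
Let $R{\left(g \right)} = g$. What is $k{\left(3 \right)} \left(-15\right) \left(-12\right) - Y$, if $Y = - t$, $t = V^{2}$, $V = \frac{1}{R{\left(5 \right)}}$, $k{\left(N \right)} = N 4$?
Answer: $\frac{54001}{25} \approx 2160.0$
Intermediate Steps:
$k{\left(N \right)} = 4 N$
$V = \frac{1}{5} \approx 0.2$
$t = \frac{1}{25}$ ($t = \left(\frac{1}{5}\right)^{2} = \frac{1}{25} \approx 0.04$)
$Y = - \frac{1}{25}$ ($Y = \left(-1\right) \frac{1}{25} = - \frac{1}{25} \approx -0.04$)
$k{\left(3 \right)} \left(-15\right) \left(-12\right) - Y = 4 \cdot 3 \left(-15\right) \left(-12\right) - - \frac{1}{25} = 12 \left(-15\right) \left(-12\right) + \frac{1}{25} = \left(-180\right) \left(-12\right) + \frac{1}{25} = 2160 + \frac{1}{25} = \frac{54001}{25}$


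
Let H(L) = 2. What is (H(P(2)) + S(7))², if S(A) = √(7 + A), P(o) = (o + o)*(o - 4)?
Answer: (2 + √14)² ≈ 32.967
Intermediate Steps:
P(o) = 2*o*(-4 + o) (P(o) = (2*o)*(-4 + o) = 2*o*(-4 + o))
(H(P(2)) + S(7))² = (2 + √(7 + 7))² = (2 + √14)²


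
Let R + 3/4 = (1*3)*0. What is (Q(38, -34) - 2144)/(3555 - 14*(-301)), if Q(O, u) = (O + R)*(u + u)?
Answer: -4677/7769 ≈ -0.60201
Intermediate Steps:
R = -3/4 (R = -3/4 + (1*3)*0 = -3/4 + 3*0 = -3/4 + 0 = -3/4 ≈ -0.75000)
Q(O, u) = 2*u*(-3/4 + O) (Q(O, u) = (O - 3/4)*(u + u) = (-3/4 + O)*(2*u) = 2*u*(-3/4 + O))
(Q(38, -34) - 2144)/(3555 - 14*(-301)) = ((1/2)*(-34)*(-3 + 4*38) - 2144)/(3555 - 14*(-301)) = ((1/2)*(-34)*(-3 + 152) - 2144)/(3555 + 4214) = ((1/2)*(-34)*149 - 2144)/7769 = (-2533 - 2144)*(1/7769) = -4677*1/7769 = -4677/7769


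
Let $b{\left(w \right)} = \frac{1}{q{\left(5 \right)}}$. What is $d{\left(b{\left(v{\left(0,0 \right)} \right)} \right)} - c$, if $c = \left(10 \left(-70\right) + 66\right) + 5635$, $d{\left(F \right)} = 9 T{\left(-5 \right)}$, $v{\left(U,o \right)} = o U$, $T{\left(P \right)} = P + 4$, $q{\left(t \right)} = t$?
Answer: $-5010$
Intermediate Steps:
$T{\left(P \right)} = 4 + P$
$v{\left(U,o \right)} = U o$
$b{\left(w \right)} = \frac{1}{5}$
$d{\left(F \right)} = -9$ ($d{\left(F \right)} = 9 \left(4 - 5\right) = 9 \left(-1\right) = -9$)
$c = 5001$ ($c = \left(-700 + 66\right) + 5635 = -634 + 5635 = 5001$)
$d{\left(b{\left(v{\left(0,0 \right)} \right)} \right)} - c = -9 - 5001 = -5010$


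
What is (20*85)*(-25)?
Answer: -42500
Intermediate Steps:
(20*85)*(-25) = 1700*(-25) = -42500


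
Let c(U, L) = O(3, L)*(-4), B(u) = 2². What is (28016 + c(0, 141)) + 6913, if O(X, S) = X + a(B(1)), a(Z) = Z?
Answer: 34901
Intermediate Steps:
B(u) = 4
O(X, S) = 4 + X (O(X, S) = X + 4 = 4 + X)
c(U, L) = -28 (c(U, L) = (4 + 3)*(-4) = 7*(-4) = -28)
(28016 + c(0, 141)) + 6913 = (28016 - 28) + 6913 = 27988 + 6913 = 34901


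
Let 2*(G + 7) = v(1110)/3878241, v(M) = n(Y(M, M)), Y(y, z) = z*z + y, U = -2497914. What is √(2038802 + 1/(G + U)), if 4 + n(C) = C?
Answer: 5*√7653533225392714036443477657170/9687539020358 ≈ 1427.9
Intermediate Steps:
Y(y, z) = y + z² (Y(y, z) = z² + y = y + z²)
n(C) = -4 + C
v(M) = -4 + M + M² (v(M) = -4 + (M + M²) = -4 + M + M²)
G = -26531084/3878241 (G = -7 + ((-4 + 1110 + 1110²)/3878241)/2 = -7 + ((-4 + 1110 + 1232100)*(1/3878241))/2 = -7 + (1233206*(1/3878241))/2 = -7 + (½)*(1233206/3878241) = -7 + 616603/3878241 = -26531084/3878241 ≈ -6.8410)
√(2038802 + 1/(G + U)) = √(2038802 + 1/(-26531084/3878241 - 2497914)) = √(2038802 + 1/(-9687539020358/3878241)) = √(2038802 - 3878241/9687539020358) = √(19750973929780052875/9687539020358) = 5*√7653533225392714036443477657170/9687539020358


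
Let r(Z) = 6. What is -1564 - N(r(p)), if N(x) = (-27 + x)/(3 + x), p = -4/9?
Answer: -4685/3 ≈ -1561.7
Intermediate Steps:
p = -4/9 (p = -4*⅑ = -4/9 ≈ -0.44444)
N(x) = (-27 + x)/(3 + x)
-1564 - N(r(p)) = -1564 - (-27 + 6)/(3 + 6) = -1564 - (-21)/9 = -1564 - 1*(-7/3) = -1564 + 7/3 = -4685/3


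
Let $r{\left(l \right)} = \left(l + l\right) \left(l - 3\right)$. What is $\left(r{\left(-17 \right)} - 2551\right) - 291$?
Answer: $-2162$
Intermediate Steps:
$r{\left(l \right)} = 2 l \left(-3 + l\right)$
$\left(r{\left(-17 \right)} - 2551\right) - 291 = \left(2 \left(-17\right) \left(-3 - 17\right) - 2551\right) - 291 = \left(2 \left(-17\right) \left(-20\right) - 2551\right) - 291 = \left(680 - 2551\right) - 291 = -1871 - 291 = -2162$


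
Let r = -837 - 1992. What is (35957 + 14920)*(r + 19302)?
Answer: 838096821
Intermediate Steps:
r = -2829
(35957 + 14920)*(r + 19302) = (35957 + 14920)*(-2829 + 19302) = 50877*16473 = 838096821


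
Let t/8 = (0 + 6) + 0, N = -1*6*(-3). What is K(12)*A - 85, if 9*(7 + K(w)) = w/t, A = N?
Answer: -421/2 ≈ -210.50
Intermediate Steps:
N = 18 (N = -6*(-3) = 18)
A = 18
t = 48 (t = 8*((0 + 6) + 0) = 8*(6 + 0) = 8*6 = 48)
K(w) = -7 + w/432 (K(w) = -7 + (w/48)/9 = -7 + w/432)
K(12)*A - 85 = (-7 + (1/432)*12)*18 - 85 = (-7 + 1/36)*18 - 85 = -251/36*18 - 85 = -251/2 - 85 = -421/2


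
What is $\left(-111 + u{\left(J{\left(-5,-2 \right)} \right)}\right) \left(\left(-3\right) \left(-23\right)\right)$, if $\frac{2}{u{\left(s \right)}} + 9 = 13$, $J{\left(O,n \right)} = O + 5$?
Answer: $- \frac{15249}{2} \approx -7624.5$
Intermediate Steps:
$J{\left(O,n \right)} = 5 + O$
$u{\left(s \right)} = \frac{1}{2}$ ($u{\left(s \right)} = \frac{2}{-9 + 13} = \frac{2}{4} = 2 \cdot \frac{1}{4} = \frac{1}{2}$)
$\left(-111 + u{\left(J{\left(-5,-2 \right)} \right)}\right) \left(\left(-3\right) \left(-23\right)\right) = \left(-111 + \frac{1}{2}\right) \left(\left(-3\right) \left(-23\right)\right) = \left(- \frac{221}{2}\right) 69 = - \frac{15249}{2}$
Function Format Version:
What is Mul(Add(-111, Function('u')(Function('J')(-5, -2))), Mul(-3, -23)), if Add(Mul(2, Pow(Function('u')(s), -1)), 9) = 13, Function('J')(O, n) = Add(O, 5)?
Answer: Rational(-15249, 2) ≈ -7624.5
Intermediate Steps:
Function('J')(O, n) = Add(5, O)
Function('u')(s) = Rational(1, 2) (Function('u')(s) = Mul(2, Pow(Add(-9, 13), -1)) = Mul(2, Pow(4, -1)) = Mul(2, Rational(1, 4)) = Rational(1, 2))
Mul(Add(-111, Function('u')(Function('J')(-5, -2))), Mul(-3, -23)) = Mul(Add(-111, Rational(1, 2)), Mul(-3, -23)) = Mul(Rational(-221, 2), 69) = Rational(-15249, 2)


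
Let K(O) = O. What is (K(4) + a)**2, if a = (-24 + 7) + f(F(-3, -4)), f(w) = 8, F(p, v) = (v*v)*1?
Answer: 25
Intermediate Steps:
F(p, v) = v**2 (F(p, v) = v**2*1 = v**2)
a = -9 (a = (-24 + 7) + 8 = -17 + 8 = -9)
(K(4) + a)**2 = (4 - 9)**2 = (-5)**2 = 25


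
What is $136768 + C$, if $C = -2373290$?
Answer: $-2236522$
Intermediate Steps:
$136768 + C = 136768 - 2373290 = -2236522$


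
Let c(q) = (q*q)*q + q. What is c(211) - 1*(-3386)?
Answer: 9397528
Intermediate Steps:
c(q) = q + q³ (c(q) = q²*q + q = q³ + q = q + q³)
c(211) - 1*(-3386) = (211 + 211³) - 1*(-3386) = (211 + 9393931) + 3386 = 9394142 + 3386 = 9397528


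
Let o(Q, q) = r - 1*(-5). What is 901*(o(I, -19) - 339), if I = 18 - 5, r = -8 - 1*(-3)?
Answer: -305439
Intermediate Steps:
r = -5 (r = -8 + 3 = -5)
I = 13
o(Q, q) = 0 (o(Q, q) = -5 - 1*(-5) = -5 + 5 = 0)
901*(o(I, -19) - 339) = 901*(0 - 339) = 901*(-339) = -305439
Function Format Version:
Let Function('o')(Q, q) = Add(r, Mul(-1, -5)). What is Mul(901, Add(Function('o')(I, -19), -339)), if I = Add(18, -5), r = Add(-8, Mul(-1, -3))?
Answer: -305439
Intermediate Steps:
r = -5 (r = Add(-8, 3) = -5)
I = 13
Function('o')(Q, q) = 0 (Function('o')(Q, q) = Add(-5, Mul(-1, -5)) = Add(-5, 5) = 0)
Mul(901, Add(Function('o')(I, -19), -339)) = Mul(901, Add(0, -339)) = Mul(901, -339) = -305439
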